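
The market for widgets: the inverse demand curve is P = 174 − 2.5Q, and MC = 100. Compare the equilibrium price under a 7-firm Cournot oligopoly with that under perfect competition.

Cournot with 7 identical firms: the symmetric best-response condition is 174 − 20q = 100. Each firm produces q = 3.7, total output Q = 25.9, price P = 109.25.
Under competition P = MC = 100, so Q = (174 − 100)/2.5 = 29.6.

Cournot: P = 109.25; Competition: P = 100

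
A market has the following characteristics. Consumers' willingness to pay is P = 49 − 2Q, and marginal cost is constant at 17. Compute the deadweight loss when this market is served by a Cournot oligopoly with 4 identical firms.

DWL = 10.24

Perfect competition: P = MC = 17, so 49 − 2Q = 17 and Q = 16.
With 4 symmetric Cournot firms, each firm's FOC gives 49 − 10q = 17, so q = 3.2, Q = 4·3.2 = 12.8, and P = 23.4.
DWL is the triangle between Q = 12.8 and Q = 16: ½·(16 − 12.8)·(23.4 − 17) = 10.24.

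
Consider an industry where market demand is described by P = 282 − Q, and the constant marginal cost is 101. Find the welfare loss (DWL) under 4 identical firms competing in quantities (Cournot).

Under competition P = MC = 101, so Q = (282 − 101)/1 = 181.
Cournot with 4 identical firms: the symmetric best-response condition is 282 − 5q = 101. Each firm produces q = 36.2, total output Q = 144.8, price P = 137.2.
DWL is the triangle between Q = 144.8 and Q = 181: ½·(181 − 144.8)·(137.2 − 101) = 655.22.

DWL = 655.22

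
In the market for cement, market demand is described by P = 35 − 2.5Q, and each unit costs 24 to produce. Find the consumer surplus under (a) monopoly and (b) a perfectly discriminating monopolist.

A monopolist chooses Q where MR = MC. MR = 35 − 5Q; setting this equal to 24 gives Q = 2.2 and P = 29.5.
CS = ½·(35 − 29.5)·2.2 = 6.05.
Under first-degree price discrimination the firm charges each unit its demand price and produces up to where P = MC, i.e. Q = 4.4. Consumer surplus is zero; producer surplus equals total surplus.
CS = 0.

Monopoly: CS = 6.05; Perfect PD: CS = 0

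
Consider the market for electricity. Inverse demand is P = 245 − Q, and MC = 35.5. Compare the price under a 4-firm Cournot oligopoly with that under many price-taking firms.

Cournot with 4 identical firms: the symmetric best-response condition is 245 − 5q = 35.5. Each firm produces q = 41.9, total output Q = 167.6, price P = 77.4.
Perfect competition: P = MC = 35.5, so 245 − Q = 35.5 and Q = 209.5.

Cournot: P = 77.4; Competition: P = 35.5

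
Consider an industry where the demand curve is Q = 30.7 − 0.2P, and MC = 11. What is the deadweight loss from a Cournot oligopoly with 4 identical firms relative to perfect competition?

Inverting demand: P = 153.5 − 5Q.
Perfect competition: P = MC = 11, so 153.5 − 5Q = 11 and Q = 28.5.
In a 4-firm Cournot equilibrium, symmetry and the first-order condition give q = (153.5 − 11)/(25) = 5.7. So Q = 22.8 and P = 39.5.
DWL is the triangle between Q = 22.8 and Q = 28.5: ½·(28.5 − 22.8)·(39.5 − 11) = 81.225.

DWL = 81.225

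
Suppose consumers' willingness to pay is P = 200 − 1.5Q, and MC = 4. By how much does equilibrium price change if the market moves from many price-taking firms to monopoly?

Competitive firms price at marginal cost: P = 4, giving Q = 392/3.
Monopoly sets MR = MC: 200 − 3Q = 4 ⇒ Q = 196/3, P = 200 − 1.5·196/3 = 102.
Change in equilibrium price: 102 − 4 = 98.

Equilibrium price rises by 98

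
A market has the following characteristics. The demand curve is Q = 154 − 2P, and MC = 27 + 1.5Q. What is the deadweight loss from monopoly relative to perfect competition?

Inverting demand: P = 77 − 0.5Q.
Under competition P = MC: 77 − 0.5Q = 27 + 1.5Q ⇒ Q = 25, P = 64.5.
The monopolist equates marginal revenue to marginal cost: 77 − Q = 27 + 1.5Q, so Q = 20. From demand, P = 67.
CS = ½·(77 − 64.5)·25 = 156.25; PS = (64.5·25 − 27·25 − ½·1.5·25²) = 468.75; TS = 625.
CS = ½·(77 − 67)·20 = 100; PS = (67·20 − 27·20 − ½·1.5·20²) = 500; TS = 600.
DWL = 625 − 600 = 25.

DWL = 25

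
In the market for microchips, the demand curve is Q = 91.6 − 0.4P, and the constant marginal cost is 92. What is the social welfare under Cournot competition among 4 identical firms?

TS = 3603.648

Inverting demand: P = 229 − 2.5Q.
With 4 symmetric Cournot firms, each firm's FOC gives 229 − 12.5q = 92, so q = 10.96, Q = 4·10.96 = 43.84, and P = 119.4.
CS = ½·(229 − 119.4)·43.84 = 2402.432; PS = (119.4 − 92)·43.84 = 1201.216; TS = 3603.648.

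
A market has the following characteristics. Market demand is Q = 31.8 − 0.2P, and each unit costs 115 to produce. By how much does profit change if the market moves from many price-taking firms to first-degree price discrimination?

Profit rises by 193.6

Inverting demand: P = 159 − 5Q.
Competitive firms price at marginal cost: P = 115, giving Q = 8.8.
Profit = (115 − 115)·8.8 = 0.
A perfectly discriminating monopolist sells every unit with P(Q) ≥ MC(Q), so output equals the competitive quantity Q = 8.8. Each buyer pays their reservation price, so CS = 0 and the firm captures all surplus.
PS equals the full surplus area, 193.6. Profit = 193.6 = 193.6.
Change in profit: 193.6 − 0 = 193.6.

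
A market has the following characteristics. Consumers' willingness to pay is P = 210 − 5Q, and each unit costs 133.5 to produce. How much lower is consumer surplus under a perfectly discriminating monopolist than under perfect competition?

Consumer surplus falls by 585.225

Perfect competition: P = MC = 133.5, so 210 − 5Q = 133.5 and Q = 15.3.
CS = ½·(210 − 133.5)·15.3 = 585.225.
With perfect price discrimination, output is the efficient level Q = 15.3 (where demand meets MC), but every buyer pays their willingness to pay: CS = 0 and PS = total surplus.
CS = 0.
Change in consumer surplus: 0 − 585.225 = −585.225.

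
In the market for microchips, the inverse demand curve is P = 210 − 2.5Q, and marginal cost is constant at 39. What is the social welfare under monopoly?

The monopolist equates marginal revenue to marginal cost: 210 − 5Q = 39, so Q = 34.2. From demand, P = 124.5.
CS = ½·(210 − 124.5)·34.2 = 1462.05; PS = (124.5 − 39)·34.2 = 2924.1; TS = 4386.15.

TS = 4386.15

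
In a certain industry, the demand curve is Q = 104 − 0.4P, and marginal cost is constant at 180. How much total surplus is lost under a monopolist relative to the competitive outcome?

Inverting demand: P = 260 − 2.5Q.
Competitive firms price at marginal cost: P = 180, giving Q = 32.
A monopolist chooses Q where MR = MC. MR = 260 − 5Q; setting this equal to 180 gives Q = 16 and P = 220.
DWL is the triangle between Q = 16 and Q = 32: ½·(32 − 16)·(220 − 180) = 320.

DWL = 320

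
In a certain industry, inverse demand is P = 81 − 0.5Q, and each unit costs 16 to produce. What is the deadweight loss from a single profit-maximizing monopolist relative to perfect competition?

DWL = 1056.25

Competitive firms price at marginal cost: P = 16, giving Q = 130.
The monopolist equates marginal revenue to marginal cost: 81 − Q = 16, so Q = 65. From demand, P = 48.5.
DWL is the triangle between Q = 65 and Q = 130: ½·(130 − 65)·(48.5 − 16) = 1056.25.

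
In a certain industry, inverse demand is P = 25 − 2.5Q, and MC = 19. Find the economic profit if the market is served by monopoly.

A monopolist chooses Q where MR = MC. MR = 25 − 5Q; setting this equal to 19 gives Q = 1.2 and P = 22.
Profit = (22 − 19)·1.2 = 3.6.

Profit = 3.6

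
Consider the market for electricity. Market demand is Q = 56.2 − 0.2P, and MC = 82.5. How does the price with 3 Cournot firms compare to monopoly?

Cournot: P = 132.125; Monopoly: P = 181.75

Inverting demand: P = 281 − 5Q.
With 3 symmetric Cournot firms, each firm's FOC gives 281 − 20q = 82.5, so q = 9.925, Q = 3·9.925 = 29.775, and P = 132.125.
Monopoly sets MR = MC: 281 − 10Q = 82.5 ⇒ Q = 19.85, P = 281 − 5·19.85 = 181.75.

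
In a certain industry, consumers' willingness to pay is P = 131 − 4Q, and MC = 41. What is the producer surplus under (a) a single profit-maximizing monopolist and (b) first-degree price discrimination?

Monopoly: PS = 506.25; Perfect PD: PS = 1012.5

Monopoly sets MR = MC: 131 − 8Q = 41 ⇒ Q = 11.25, P = 131 − 4·11.25 = 86.
PS = (86 − 41)·11.25 = 506.25.
Under first-degree price discrimination the firm charges each unit its demand price and produces up to where P = MC, i.e. Q = 22.5. Consumer surplus is zero; producer surplus equals total surplus.
PS = ½·(131 − 41)·22.5 = 1012.5.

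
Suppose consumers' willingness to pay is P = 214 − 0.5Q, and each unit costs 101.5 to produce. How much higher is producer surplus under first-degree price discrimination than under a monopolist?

PS rises by 6328.125

The monopolist equates marginal revenue to marginal cost: 214 − Q = 101.5, so Q = 112.5. From demand, P = 157.75.
PS = (157.75 − 101.5)·112.5 = 6328.125.
Under first-degree price discrimination the firm charges each unit its demand price and produces up to where P = MC, i.e. Q = 225. Consumer surplus is zero; producer surplus equals total surplus.
PS = ½·(214 − 101.5)·225 = 12656.25.
Change in producer surplus: 12656.25 − 6328.125 = 6328.125.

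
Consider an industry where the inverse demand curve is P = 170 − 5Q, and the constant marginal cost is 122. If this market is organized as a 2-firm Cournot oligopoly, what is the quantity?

With 2 symmetric Cournot firms, each firm's FOC gives 170 − 15q = 122, so q = 3.2, Q = 2·3.2 = 6.4, and P = 138.

Q = 6.4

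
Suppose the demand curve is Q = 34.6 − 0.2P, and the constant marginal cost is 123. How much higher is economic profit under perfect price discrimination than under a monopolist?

Economic profit rises by 125

Inverting demand: P = 173 − 5Q.
Monopoly sets MR = MC: 173 − 10Q = 123 ⇒ Q = 5, P = 173 − 5·5 = 148.
Profit = (148 − 123)·5 = 125.
Under first-degree price discrimination the firm charges each unit its demand price and produces up to where P = MC, i.e. Q = 10. Consumer surplus is zero; producer surplus equals total surplus.
PS equals the full surplus area, 250. Profit = 250 = 250.
Change in economic profit: 250 − 125 = 125.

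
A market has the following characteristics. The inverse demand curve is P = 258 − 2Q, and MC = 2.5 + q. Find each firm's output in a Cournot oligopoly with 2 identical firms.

q_i = 36.5

Cournot with 2 identical firms: the symmetric best-response condition is 258 − 6q = 2.5 + q. Each firm produces q = 36.5, total output Q = 73, price P = 112.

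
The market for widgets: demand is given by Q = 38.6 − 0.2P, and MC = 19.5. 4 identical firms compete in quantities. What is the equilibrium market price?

P = 54.2

Inverting demand: P = 193 − 5Q.
With 4 symmetric Cournot firms, each firm's FOC gives 193 − 25q = 19.5, so q = 6.94, Q = 4·6.94 = 27.76, and P = 54.2.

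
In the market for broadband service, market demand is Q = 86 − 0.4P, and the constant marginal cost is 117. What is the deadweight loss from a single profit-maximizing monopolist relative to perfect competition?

Inverting demand: P = 215 − 2.5Q.
Competitive firms price at marginal cost: P = 117, giving Q = 39.2.
Monopoly sets MR = MC: 215 − 5Q = 117 ⇒ Q = 19.6, P = 215 − 2.5·19.6 = 166.
DWL is the triangle between Q = 19.6 and Q = 39.2: ½·(39.2 − 19.6)·(166 − 117) = 480.2.

DWL = 480.2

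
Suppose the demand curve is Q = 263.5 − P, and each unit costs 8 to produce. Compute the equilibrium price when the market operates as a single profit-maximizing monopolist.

Inverting demand: P = 263.5 − Q.
A monopolist chooses Q where MR = MC. MR = 263.5 − 2Q; setting this equal to 8 gives Q = 127.75 and P = 135.75.

P = 135.75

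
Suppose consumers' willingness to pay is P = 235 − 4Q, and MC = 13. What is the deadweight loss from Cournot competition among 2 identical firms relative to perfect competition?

Perfect competition: P = MC = 13, so 235 − 4Q = 13 and Q = 55.5.
In a 2-firm Cournot equilibrium, symmetry and the first-order condition give q = (235 − 13)/(12) = 18.5. So Q = 37 and P = 87.
DWL is the triangle between Q = 37 and Q = 55.5: ½·(55.5 − 37)·(87 − 13) = 684.5.

DWL = 684.5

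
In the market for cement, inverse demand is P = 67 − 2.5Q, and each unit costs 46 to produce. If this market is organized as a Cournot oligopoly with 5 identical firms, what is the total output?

Q = 7

In a 5-firm Cournot equilibrium, symmetry and the first-order condition give q = (67 − 46)/(15) = 1.4. So Q = 7 and P = 49.5.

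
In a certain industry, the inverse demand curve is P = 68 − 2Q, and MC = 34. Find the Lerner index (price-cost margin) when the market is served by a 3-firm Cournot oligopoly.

Cournot with 3 identical firms: the symmetric best-response condition is 68 − 8q = 34. Each firm produces q = 4.25, total output Q = 12.75, price P = 42.5.
Lerner index = (P − MC)/P = (42.5 − 34)/42.5 = 0.2.

Lerner index = 0.2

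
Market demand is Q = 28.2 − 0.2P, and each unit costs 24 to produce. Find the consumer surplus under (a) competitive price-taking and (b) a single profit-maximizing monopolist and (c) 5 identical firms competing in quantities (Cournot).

Inverting demand: P = 141 − 5Q.
Under competition P = MC = 24, so Q = (141 − 24)/5 = 23.4.
CS = ½·(141 − 24)·23.4 = 1368.9.
The monopolist equates marginal revenue to marginal cost: 141 − 10Q = 24, so Q = 11.7. From demand, P = 82.5.
CS = ½·(141 − 82.5)·11.7 = 342.225.
With 5 symmetric Cournot firms, each firm's FOC gives 141 − 30q = 24, so q = 3.9, Q = 5·3.9 = 19.5, and P = 43.5.
CS = ½·(141 − 43.5)·19.5 = 950.625.

Competition: CS = 1368.9; Monopoly: CS = 342.225; Cournot: CS = 950.625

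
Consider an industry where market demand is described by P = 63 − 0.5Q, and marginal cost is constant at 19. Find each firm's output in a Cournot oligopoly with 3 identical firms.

Cournot with 3 identical firms: the symmetric best-response condition is 63 − 2q = 19. Each firm produces q = 22, total output Q = 66, price P = 30.

q_i = 22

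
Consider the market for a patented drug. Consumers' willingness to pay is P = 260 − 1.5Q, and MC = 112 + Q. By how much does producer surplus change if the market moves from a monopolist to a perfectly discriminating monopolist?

Monopoly sets MR = MC: 260 − 3Q = 112 + Q ⇒ Q = 37, P = 260 − 1.5·37 = 204.5.
PS = P·Q − VC(Q) = 204.5·37 − (112·37 + ½·1·37²) = 2738.
A perfectly discriminating monopolist sells every unit with P(Q) ≥ MC(Q), so output equals the competitive quantity Q = 59.2. Each buyer pays their reservation price, so CS = 0 and the firm captures all surplus.
PS = ½·(260 − 112)·59.2 = 4380.8.
Change in producer surplus: 4380.8 − 2738 = 1642.8.

Producer surplus rises by 1642.8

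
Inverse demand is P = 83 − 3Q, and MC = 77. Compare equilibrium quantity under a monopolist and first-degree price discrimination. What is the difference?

Equilibrium quantity rises by 1

The monopolist equates marginal revenue to marginal cost: 83 − 6Q = 77, so Q = 1. From demand, P = 80.
With perfect price discrimination, output is the efficient level Q = 2 (where demand meets MC), but every buyer pays their willingness to pay: CS = 0 and PS = total surplus.
Change in equilibrium quantity: 2 − 1 = 1.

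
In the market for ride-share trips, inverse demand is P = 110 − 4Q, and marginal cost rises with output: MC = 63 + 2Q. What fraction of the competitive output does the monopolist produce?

Monopoly sets MR = MC: 110 − 8Q = 63 + 2Q ⇒ Q = 4.7, P = 110 − 4·4.7 = 91.2.
Under competition P = MC: 110 − 4Q = 63 + 2Q ⇒ Q = 47/6, P = 236/3.
Ratio Q_m/Q_c = 4.7/(47/6) = 0.6.

Q_m/Q_c = 0.6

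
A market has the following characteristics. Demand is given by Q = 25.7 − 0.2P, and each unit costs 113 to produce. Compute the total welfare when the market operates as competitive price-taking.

Inverting demand: P = 128.5 − 5Q.
Under competition P = MC = 113, so Q = (128.5 − 113)/5 = 3.1.
CS = ½·(128.5 − 113)·3.1 = 24.025; PS = (113 − 113)·3.1 = 0; TS = 24.025.

TS = 24.025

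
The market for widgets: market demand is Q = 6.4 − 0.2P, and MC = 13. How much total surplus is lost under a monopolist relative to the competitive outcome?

DWL = 9.025

Inverting demand: P = 32 − 5Q.
Under competition P = MC = 13, so Q = (32 − 13)/5 = 3.8.
A monopolist chooses Q where MR = MC. MR = 32 − 10Q; setting this equal to 13 gives Q = 1.9 and P = 22.5.
DWL is the triangle between Q = 1.9 and Q = 3.8: ½·(3.8 − 1.9)·(22.5 − 13) = 9.025.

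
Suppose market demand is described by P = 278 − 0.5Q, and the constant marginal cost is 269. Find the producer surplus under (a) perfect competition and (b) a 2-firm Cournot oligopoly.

Competitive firms price at marginal cost: P = 269, giving Q = 18.
PS = (269 − 269)·18 = 0.
In a 2-firm Cournot equilibrium, symmetry and the first-order condition give q = (278 − 269)/(1.5) = 6. So Q = 12 and P = 272.
PS = (272 − 269)·12 = 36.

Competition: PS = 0; Cournot: PS = 36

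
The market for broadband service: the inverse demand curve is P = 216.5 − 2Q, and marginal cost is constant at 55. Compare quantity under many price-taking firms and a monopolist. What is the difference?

Under competition P = MC = 55, so Q = (216.5 − 55)/2 = 80.75.
The monopolist equates marginal revenue to marginal cost: 216.5 − 4Q = 55, so Q = 40.375. From demand, P = 135.75.
Change in quantity: 40.375 − 80.75 = −40.375.

Quantity falls by 40.375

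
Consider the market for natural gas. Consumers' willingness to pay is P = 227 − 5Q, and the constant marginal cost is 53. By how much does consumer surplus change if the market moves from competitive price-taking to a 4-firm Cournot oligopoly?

Competitive firms price at marginal cost: P = 53, giving Q = 34.8.
CS = ½·(227 − 53)·34.8 = 3027.6.
In a 4-firm Cournot equilibrium, symmetry and the first-order condition give q = (227 − 53)/(25) = 6.96. So Q = 27.84 and P = 87.8.
CS = ½·(227 − 87.8)·27.84 = 1937.664.
Change in consumer surplus: 1937.664 − 3027.6 = −1089.936.

CS falls by 1089.936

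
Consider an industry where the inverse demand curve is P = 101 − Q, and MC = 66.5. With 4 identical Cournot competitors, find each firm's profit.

In a 4-firm Cournot equilibrium, symmetry and the first-order condition give q = (101 − 66.5)/(5) = 6.9. So Q = 27.6 and P = 73.4.
Each firm's profit = (73.4 − 66.5)·6.9 = 47.61.

π_i = 47.61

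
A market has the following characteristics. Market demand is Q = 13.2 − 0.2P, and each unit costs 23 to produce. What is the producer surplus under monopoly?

Inverting demand: P = 66 − 5Q.
The monopolist equates marginal revenue to marginal cost: 66 − 10Q = 23, so Q = 4.3. From demand, P = 44.5.
PS = (44.5 − 23)·4.3 = 92.45.

PS = 92.45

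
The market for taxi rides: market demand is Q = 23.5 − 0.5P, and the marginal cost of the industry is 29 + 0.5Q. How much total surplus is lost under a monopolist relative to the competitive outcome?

Inverting demand: P = 47 − 2Q.
Under competition P = MC: 47 − 2Q = 29 + 0.5Q ⇒ Q = 7.2, P = 32.6.
Monopoly sets MR = MC: 47 − 4Q = 29 + 0.5Q ⇒ Q = 4, P = 47 − 2·4 = 39.
CS = ½·(47 − 32.6)·7.2 = 51.84; PS = (32.6·7.2 − 29·7.2 − ½·0.5·7.2²) = 12.96; TS = 64.8.
CS = ½·(47 − 39)·4 = 16; PS = (39·4 − 29·4 − ½·0.5·4²) = 36; TS = 52.
DWL = 64.8 − 52 = 12.8.

DWL = 12.8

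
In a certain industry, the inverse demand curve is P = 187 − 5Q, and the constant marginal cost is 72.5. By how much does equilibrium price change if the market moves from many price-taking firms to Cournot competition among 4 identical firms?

Equilibrium price rises by 22.9

Perfect competition: P = MC = 72.5, so 187 − 5Q = 72.5 and Q = 22.9.
In a 4-firm Cournot equilibrium, symmetry and the first-order condition give q = (187 − 72.5)/(25) = 4.58. So Q = 18.32 and P = 95.4.
Change in equilibrium price: 95.4 − 72.5 = 22.9.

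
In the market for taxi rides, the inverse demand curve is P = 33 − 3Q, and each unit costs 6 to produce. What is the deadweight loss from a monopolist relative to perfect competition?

DWL = 30.375

Under competition P = MC = 6, so Q = (33 − 6)/3 = 9.
Monopoly sets MR = MC: 33 − 6Q = 6 ⇒ Q = 4.5, P = 33 − 3·4.5 = 19.5.
DWL is the triangle between Q = 4.5 and Q = 9: ½·(9 − 4.5)·(19.5 − 6) = 30.375.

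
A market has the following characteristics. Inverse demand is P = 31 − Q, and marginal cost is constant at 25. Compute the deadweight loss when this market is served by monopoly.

Under competition P = MC = 25, so Q = (31 − 25)/1 = 6.
The monopolist equates marginal revenue to marginal cost: 31 − 2Q = 25, so Q = 3. From demand, P = 28.
DWL is the triangle between Q = 3 and Q = 6: ½·(6 − 3)·(28 − 25) = 4.5.

DWL = 4.5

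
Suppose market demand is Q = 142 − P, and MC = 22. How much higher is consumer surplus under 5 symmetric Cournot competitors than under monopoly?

CS rises by 3200

Inverting demand: P = 142 − Q.
A monopolist chooses Q where MR = MC. MR = 142 − 2Q; setting this equal to 22 gives Q = 60 and P = 82.
CS = ½·(142 − 82)·60 = 1800.
In a 5-firm Cournot equilibrium, symmetry and the first-order condition give q = (142 − 22)/(6) = 20. So Q = 100 and P = 42.
CS = ½·(142 − 42)·100 = 5000.
Change in consumer surplus: 5000 − 1800 = 3200.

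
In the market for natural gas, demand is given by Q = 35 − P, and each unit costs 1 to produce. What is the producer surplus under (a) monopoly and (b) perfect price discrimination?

Monopoly: PS = 289; Perfect PD: PS = 578

Inverting demand: P = 35 − Q.
Monopoly sets MR = MC: 35 − 2Q = 1 ⇒ Q = 17, P = 35 − 17 = 18.
PS = (18 − 1)·17 = 289.
A perfectly discriminating monopolist sells every unit with P(Q) ≥ MC(Q), so output equals the competitive quantity Q = 34. Each buyer pays their reservation price, so CS = 0 and the firm captures all surplus.
PS = ½·(35 − 1)·34 = 578.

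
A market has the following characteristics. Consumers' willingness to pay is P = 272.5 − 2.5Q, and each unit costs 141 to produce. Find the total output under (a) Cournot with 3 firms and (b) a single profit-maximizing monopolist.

Cournot with 3 identical firms: the symmetric best-response condition is 272.5 − 10q = 141. Each firm produces q = 13.15, total output Q = 39.45, price P = 173.875.
A monopolist chooses Q where MR = MC. MR = 272.5 − 5Q; setting this equal to 141 gives Q = 26.3 and P = 206.75.

Cournot: Q = 39.45; Monopoly: Q = 26.3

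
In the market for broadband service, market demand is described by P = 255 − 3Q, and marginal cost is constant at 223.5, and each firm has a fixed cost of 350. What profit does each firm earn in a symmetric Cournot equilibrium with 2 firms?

With 2 symmetric Cournot firms, each firm's FOC gives 255 − 9q = 223.5, so q = 3.5, Q = 2·3.5 = 7, and P = 234.
Each firm's profit = (234 − 223.5)·3.5 − 350 = −313.25.

π_i = −313.25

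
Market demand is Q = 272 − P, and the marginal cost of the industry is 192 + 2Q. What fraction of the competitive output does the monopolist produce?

Q_m/Q_c = 0.75

Inverting demand: P = 272 − Q.
Monopoly sets MR = MC: 272 − 2Q = 192 + 2Q ⇒ Q = 20, P = 272 − 20 = 252.
Under competition P = MC: 272 − Q = 192 + 2Q ⇒ Q = 80/3, P = 736/3.
Ratio Q_m/Q_c = 20/(80/3) = 0.75.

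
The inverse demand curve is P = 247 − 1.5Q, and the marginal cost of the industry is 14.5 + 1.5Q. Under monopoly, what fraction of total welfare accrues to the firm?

PS/TS = 0.75

Monopoly sets MR = MC: 247 − 3Q = 14.5 + 1.5Q ⇒ Q = 155/3, P = 247 − 1.5·155/3 = 169.5.
CS = ½·(247 − 169.5)·155/3 = 24025/12.
PS = P·Q − VC(Q) = 169.5·155/3 − (14.5·155/3 + ½·1.5·(155/3)²) = 6006.25.
Share captured = PS/TS = 6006.25/(24025/3) = 0.75.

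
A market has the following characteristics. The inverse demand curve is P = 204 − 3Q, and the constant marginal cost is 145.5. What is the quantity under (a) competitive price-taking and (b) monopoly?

Under competition P = MC = 145.5, so Q = (204 − 145.5)/3 = 19.5.
Monopoly sets MR = MC: 204 − 6Q = 145.5 ⇒ Q = 9.75, P = 204 − 3·9.75 = 174.75.

Competition: Q = 19.5; Monopoly: Q = 9.75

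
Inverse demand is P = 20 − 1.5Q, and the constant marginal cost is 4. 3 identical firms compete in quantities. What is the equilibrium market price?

In a 3-firm Cournot equilibrium, symmetry and the first-order condition give q = (20 − 4)/(6) = 8/3. So Q = 8 and P = 8.

P = 8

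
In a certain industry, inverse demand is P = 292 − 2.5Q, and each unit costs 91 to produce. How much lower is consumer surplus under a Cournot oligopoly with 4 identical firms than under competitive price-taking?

Consumer surplus falls by 2908.872

Perfect competition: P = MC = 91, so 292 − 2.5Q = 91 and Q = 80.4.
CS = ½·(292 − 91)·80.4 = 8080.2.
In a 4-firm Cournot equilibrium, symmetry and the first-order condition give q = (292 − 91)/(12.5) = 16.08. So Q = 64.32 and P = 131.2.
CS = ½·(292 − 131.2)·64.32 = 5171.328.
Change in consumer surplus: 5171.328 − 8080.2 = −2908.872.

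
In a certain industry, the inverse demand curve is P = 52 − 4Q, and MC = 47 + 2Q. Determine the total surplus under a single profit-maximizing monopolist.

A monopolist chooses Q where MR = MC. MR = 52 − 8Q; setting this equal to 47 + 2Q gives Q = 0.5 and P = 50.
CS = ½·(52 − 50)·0.5 = 0.5; PS = (50·0.5 − 47·0.5 − ½·2·0.5²) = 1.25; TS = 1.75.

TS = 1.75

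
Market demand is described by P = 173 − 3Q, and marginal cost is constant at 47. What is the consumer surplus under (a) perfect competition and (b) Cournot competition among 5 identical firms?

Perfect competition: P = MC = 47, so 173 − 3Q = 47 and Q = 42.
CS = ½·(173 − 47)·42 = 2646.
In a 5-firm Cournot equilibrium, symmetry and the first-order condition give q = (173 − 47)/(18) = 7. So Q = 35 and P = 68.
CS = ½·(173 − 68)·35 = 1837.5.

Competition: CS = 2646; Cournot: CS = 1837.5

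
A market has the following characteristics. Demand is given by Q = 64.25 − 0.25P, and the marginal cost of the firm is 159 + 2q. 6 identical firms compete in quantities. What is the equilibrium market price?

Inverting demand: P = 257 − 4Q.
Cournot with 6 identical firms: the symmetric best-response condition is 257 − 28q = 159 + 2q. Each firm produces q = 49/15, total output Q = 19.6, price P = 178.6.

P = 178.6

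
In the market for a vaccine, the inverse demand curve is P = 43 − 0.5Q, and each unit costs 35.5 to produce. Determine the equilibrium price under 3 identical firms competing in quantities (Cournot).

In a 3-firm Cournot equilibrium, symmetry and the first-order condition give q = (43 − 35.5)/(2) = 3.75. So Q = 11.25 and P = 37.375.

P = 37.375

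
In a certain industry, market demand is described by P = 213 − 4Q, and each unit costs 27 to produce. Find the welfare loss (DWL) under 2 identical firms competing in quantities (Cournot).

DWL = 480.5

Competitive firms price at marginal cost: P = 27, giving Q = 46.5.
Cournot with 2 identical firms: the symmetric best-response condition is 213 − 12q = 27. Each firm produces q = 15.5, total output Q = 31, price P = 89.
DWL is the triangle between Q = 31 and Q = 46.5: ½·(46.5 − 31)·(89 − 27) = 480.5.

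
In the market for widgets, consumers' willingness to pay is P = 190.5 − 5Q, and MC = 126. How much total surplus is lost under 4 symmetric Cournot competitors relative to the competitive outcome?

DWL = 16.641

Under competition P = MC = 126, so Q = (190.5 − 126)/5 = 12.9.
Cournot with 4 identical firms: the symmetric best-response condition is 190.5 − 25q = 126. Each firm produces q = 2.58, total output Q = 10.32, price P = 138.9.
DWL is the triangle between Q = 10.32 and Q = 12.9: ½·(12.9 − 10.32)·(138.9 − 126) = 16.641.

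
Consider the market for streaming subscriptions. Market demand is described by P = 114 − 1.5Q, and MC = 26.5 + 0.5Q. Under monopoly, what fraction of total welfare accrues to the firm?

PS/TS = 0.7

The monopolist equates marginal revenue to marginal cost: 114 − 3Q = 26.5 + 0.5Q, so Q = 25. From demand, P = 76.5.
CS = ½·(114 − 76.5)·25 = 468.75.
PS = P·Q − VC(Q) = 76.5·25 − (26.5·25 + ½·0.5·25²) = 1093.75.
Share captured = PS/TS = 1093.75/1562.5 = 0.7.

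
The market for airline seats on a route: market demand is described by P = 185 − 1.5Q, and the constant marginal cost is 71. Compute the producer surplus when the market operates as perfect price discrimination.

With perfect price discrimination, output is the efficient level Q = 76 (where demand meets MC), but every buyer pays their willingness to pay: CS = 0 and PS = total surplus.
PS = ½·(185 − 71)·76 = 4332.

PS = 4332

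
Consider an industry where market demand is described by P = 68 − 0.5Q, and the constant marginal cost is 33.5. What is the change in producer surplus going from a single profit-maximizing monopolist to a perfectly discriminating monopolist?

Producer surplus rises by 595.125

The monopolist equates marginal revenue to marginal cost: 68 − Q = 33.5, so Q = 34.5. From demand, P = 50.75.
PS = (50.75 − 33.5)·34.5 = 595.125.
With perfect price discrimination, output is the efficient level Q = 69 (where demand meets MC), but every buyer pays their willingness to pay: CS = 0 and PS = total surplus.
PS = ½·(68 − 33.5)·69 = 1190.25.
Change in producer surplus: 1190.25 − 595.125 = 595.125.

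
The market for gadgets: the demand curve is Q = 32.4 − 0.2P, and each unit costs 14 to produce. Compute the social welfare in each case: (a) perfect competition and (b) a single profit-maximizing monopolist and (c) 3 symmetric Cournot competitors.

Inverting demand: P = 162 − 5Q.
Under competition P = MC = 14, so Q = (162 − 14)/5 = 29.6.
CS = ½·(162 − 14)·29.6 = 2190.4; PS = (14 − 14)·29.6 = 0; TS = 2190.4.
Monopoly sets MR = MC: 162 − 10Q = 14 ⇒ Q = 14.8, P = 162 − 5·14.8 = 88.
CS = ½·(162 − 88)·14.8 = 547.6; PS = (88 − 14)·14.8 = 1095.2; TS = 1642.8.
In a 3-firm Cournot equilibrium, symmetry and the first-order condition give q = (162 − 14)/(20) = 7.4. So Q = 22.2 and P = 51.
CS = ½·(162 − 51)·22.2 = 1232.1; PS = (51 − 14)·22.2 = 821.4; TS = 2053.5.

Competition: TS = 2190.4; Monopoly: TS = 1642.8; Cournot: TS = 2053.5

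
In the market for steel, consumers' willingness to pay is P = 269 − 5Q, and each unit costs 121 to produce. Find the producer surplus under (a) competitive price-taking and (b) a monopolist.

Under competition P = MC = 121, so Q = (269 − 121)/5 = 29.6.
PS = (121 − 121)·29.6 = 0.
Monopoly sets MR = MC: 269 − 10Q = 121 ⇒ Q = 14.8, P = 269 − 5·14.8 = 195.
PS = (195 − 121)·14.8 = 1095.2.

Competition: PS = 0; Monopoly: PS = 1095.2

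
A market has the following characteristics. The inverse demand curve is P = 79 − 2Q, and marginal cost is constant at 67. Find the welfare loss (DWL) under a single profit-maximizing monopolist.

Competitive firms price at marginal cost: P = 67, giving Q = 6.
A monopolist chooses Q where MR = MC. MR = 79 − 4Q; setting this equal to 67 gives Q = 3 and P = 73.
DWL is the triangle between Q = 3 and Q = 6: ½·(6 − 3)·(73 − 67) = 9.

DWL = 9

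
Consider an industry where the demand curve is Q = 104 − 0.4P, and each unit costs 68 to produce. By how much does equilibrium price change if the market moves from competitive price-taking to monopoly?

Equilibrium price rises by 96

Inverting demand: P = 260 − 2.5Q.
Competitive firms price at marginal cost: P = 68, giving Q = 76.8.
Monopoly sets MR = MC: 260 − 5Q = 68 ⇒ Q = 38.4, P = 260 − 2.5·38.4 = 164.
Change in equilibrium price: 164 − 68 = 96.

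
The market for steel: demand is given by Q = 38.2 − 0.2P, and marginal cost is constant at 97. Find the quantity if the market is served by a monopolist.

Q = 9.4

Inverting demand: P = 191 − 5Q.
The monopolist equates marginal revenue to marginal cost: 191 − 10Q = 97, so Q = 9.4. From demand, P = 144.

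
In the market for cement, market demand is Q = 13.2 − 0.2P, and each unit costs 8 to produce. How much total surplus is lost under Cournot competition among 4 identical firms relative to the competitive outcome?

Inverting demand: P = 66 − 5Q.
Under competition P = MC = 8, so Q = (66 − 8)/5 = 11.6.
With 4 symmetric Cournot firms, each firm's FOC gives 66 − 25q = 8, so q = 2.32, Q = 4·2.32 = 9.28, and P = 19.6.
DWL is the triangle between Q = 9.28 and Q = 11.6: ½·(11.6 − 9.28)·(19.6 − 8) = 13.456.

DWL = 13.456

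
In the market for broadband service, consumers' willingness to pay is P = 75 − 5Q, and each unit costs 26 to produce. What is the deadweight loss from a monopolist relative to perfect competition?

Under competition P = MC = 26, so Q = (75 − 26)/5 = 9.8.
A monopolist chooses Q where MR = MC. MR = 75 − 10Q; setting this equal to 26 gives Q = 4.9 and P = 50.5.
DWL is the triangle between Q = 4.9 and Q = 9.8: ½·(9.8 − 4.9)·(50.5 − 26) = 60.025.

DWL = 60.025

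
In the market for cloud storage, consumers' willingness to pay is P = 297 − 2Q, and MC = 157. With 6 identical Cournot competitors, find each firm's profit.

π_i = 200

In a 6-firm Cournot equilibrium, symmetry and the first-order condition give q = (297 − 157)/(14) = 10. So Q = 60 and P = 177.
Each firm's profit = (177 − 157)·10 = 200.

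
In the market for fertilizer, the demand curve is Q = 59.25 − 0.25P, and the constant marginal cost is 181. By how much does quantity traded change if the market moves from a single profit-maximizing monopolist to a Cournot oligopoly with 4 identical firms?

Inverting demand: P = 237 − 4Q.
Monopoly sets MR = MC: 237 − 8Q = 181 ⇒ Q = 7, P = 237 − 4·7 = 209.
Cournot with 4 identical firms: the symmetric best-response condition is 237 − 20q = 181. Each firm produces q = 2.8, total output Q = 11.2, price P = 192.2.
Change in quantity traded: 11.2 − 7 = 4.2.

Q rises by 4.2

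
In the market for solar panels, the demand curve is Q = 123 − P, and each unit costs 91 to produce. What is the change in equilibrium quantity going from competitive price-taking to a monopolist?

Inverting demand: P = 123 − Q.
Perfect competition: P = MC = 91, so 123 − Q = 91 and Q = 32.
The monopolist equates marginal revenue to marginal cost: 123 − 2Q = 91, so Q = 16. From demand, P = 107.
Change in equilibrium quantity: 16 − 32 = −16.

Q falls by 16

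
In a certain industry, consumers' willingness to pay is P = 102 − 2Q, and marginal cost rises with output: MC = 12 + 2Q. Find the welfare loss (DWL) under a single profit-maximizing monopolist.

Under competition P = MC: 102 − 2Q = 12 + 2Q ⇒ Q = 22.5, P = 57.
A monopolist chooses Q where MR = MC. MR = 102 − 4Q; setting this equal to 12 + 2Q gives Q = 15 and P = 72.
CS = ½·(102 − 57)·22.5 = 506.25; PS = (57·22.5 − 12·22.5 − ½·2·22.5²) = 506.25; TS = 1012.5.
CS = ½·(102 − 72)·15 = 225; PS = (72·15 − 12·15 − ½·2·15²) = 675; TS = 900.
DWL = 1012.5 − 900 = 112.5.

DWL = 112.5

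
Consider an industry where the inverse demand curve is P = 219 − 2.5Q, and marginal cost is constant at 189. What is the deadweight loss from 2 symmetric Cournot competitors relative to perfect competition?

Under competition P = MC = 189, so Q = (219 − 189)/2.5 = 12.
With 2 symmetric Cournot firms, each firm's FOC gives 219 − 7.5q = 189, so q = 4, Q = 2·4 = 8, and P = 199.
DWL is the triangle between Q = 8 and Q = 12: ½·(12 − 8)·(199 − 189) = 20.

DWL = 20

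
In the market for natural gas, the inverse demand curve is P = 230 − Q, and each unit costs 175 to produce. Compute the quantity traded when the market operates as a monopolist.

Monopoly sets MR = MC: 230 − 2Q = 175 ⇒ Q = 27.5, P = 230 − 27.5 = 202.5.

Q = 27.5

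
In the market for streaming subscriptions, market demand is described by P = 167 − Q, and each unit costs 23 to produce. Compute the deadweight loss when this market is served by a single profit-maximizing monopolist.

Under competition P = MC = 23, so Q = (167 − 23)/1 = 144.
A monopolist chooses Q where MR = MC. MR = 167 − 2Q; setting this equal to 23 gives Q = 72 and P = 95.
DWL is the triangle between Q = 72 and Q = 144: ½·(144 − 72)·(95 − 23) = 2592.

DWL = 2592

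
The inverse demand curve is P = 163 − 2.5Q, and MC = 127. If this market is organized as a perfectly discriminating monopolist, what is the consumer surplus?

CS = 0

Under first-degree price discrimination the firm charges each unit its demand price and produces up to where P = MC, i.e. Q = 14.4. Consumer surplus is zero; producer surplus equals total surplus.
CS = 0.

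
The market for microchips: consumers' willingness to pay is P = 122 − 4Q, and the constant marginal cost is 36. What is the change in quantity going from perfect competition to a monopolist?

Perfect competition: P = MC = 36, so 122 − 4Q = 36 and Q = 21.5.
Monopoly sets MR = MC: 122 − 8Q = 36 ⇒ Q = 10.75, P = 122 − 4·10.75 = 79.
Change in quantity: 10.75 − 21.5 = −10.75.

Q falls by 10.75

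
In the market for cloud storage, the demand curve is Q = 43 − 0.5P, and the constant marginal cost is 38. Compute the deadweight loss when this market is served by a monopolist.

Inverting demand: P = 86 − 2Q.
Under competition P = MC = 38, so Q = (86 − 38)/2 = 24.
A monopolist chooses Q where MR = MC. MR = 86 − 4Q; setting this equal to 38 gives Q = 12 and P = 62.
DWL is the triangle between Q = 12 and Q = 24: ½·(24 − 12)·(62 − 38) = 144.

DWL = 144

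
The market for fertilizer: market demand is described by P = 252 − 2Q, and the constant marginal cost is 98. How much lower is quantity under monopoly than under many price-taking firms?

Quantity falls by 38.5

Under competition P = MC = 98, so Q = (252 − 98)/2 = 77.
Monopoly sets MR = MC: 252 − 4Q = 98 ⇒ Q = 38.5, P = 252 − 2·38.5 = 175.
Change in quantity: 38.5 − 77 = −38.5.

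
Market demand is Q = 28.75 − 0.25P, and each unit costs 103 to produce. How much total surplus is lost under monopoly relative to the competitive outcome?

DWL = 4.5

Inverting demand: P = 115 − 4Q.
Competitive firms price at marginal cost: P = 103, giving Q = 3.
A monopolist chooses Q where MR = MC. MR = 115 − 8Q; setting this equal to 103 gives Q = 1.5 and P = 109.
DWL is the triangle between Q = 1.5 and Q = 3: ½·(3 − 1.5)·(109 − 103) = 4.5.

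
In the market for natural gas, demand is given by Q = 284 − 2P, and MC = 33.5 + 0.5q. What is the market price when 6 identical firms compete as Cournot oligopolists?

Inverting demand: P = 142 − 0.5Q.
Cournot with 6 identical firms: the symmetric best-response condition is 142 − 3.5q = 33.5 + 0.5q. Each firm produces q = 27.125, total output Q = 162.75, price P = 60.625.

P = 60.625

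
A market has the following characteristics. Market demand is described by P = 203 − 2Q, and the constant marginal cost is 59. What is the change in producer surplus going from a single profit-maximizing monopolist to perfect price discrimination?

Producer surplus rises by 2592

The monopolist equates marginal revenue to marginal cost: 203 − 4Q = 59, so Q = 36. From demand, P = 131.
PS = (131 − 59)·36 = 2592.
With perfect price discrimination, output is the efficient level Q = 72 (where demand meets MC), but every buyer pays their willingness to pay: CS = 0 and PS = total surplus.
PS = ½·(203 − 59)·72 = 5184.
Change in producer surplus: 5184 − 2592 = 2592.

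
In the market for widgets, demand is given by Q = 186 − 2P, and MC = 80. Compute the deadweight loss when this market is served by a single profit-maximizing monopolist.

Inverting demand: P = 93 − 0.5Q.
Competitive firms price at marginal cost: P = 80, giving Q = 26.
The monopolist equates marginal revenue to marginal cost: 93 − Q = 80, so Q = 13. From demand, P = 86.5.
DWL is the triangle between Q = 13 and Q = 26: ½·(26 − 13)·(86.5 − 80) = 42.25.

DWL = 42.25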